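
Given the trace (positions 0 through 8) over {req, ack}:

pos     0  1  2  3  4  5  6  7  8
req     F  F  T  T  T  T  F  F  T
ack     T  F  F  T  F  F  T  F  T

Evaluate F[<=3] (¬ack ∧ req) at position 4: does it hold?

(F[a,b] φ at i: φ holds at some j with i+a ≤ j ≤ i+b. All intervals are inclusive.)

Check (¬ack ∧ req) at each j in [4,7]:
  j=4: true
  j=5: true
  j=6: false
  j=7: false
Found at j=4 → formula holds.

Holds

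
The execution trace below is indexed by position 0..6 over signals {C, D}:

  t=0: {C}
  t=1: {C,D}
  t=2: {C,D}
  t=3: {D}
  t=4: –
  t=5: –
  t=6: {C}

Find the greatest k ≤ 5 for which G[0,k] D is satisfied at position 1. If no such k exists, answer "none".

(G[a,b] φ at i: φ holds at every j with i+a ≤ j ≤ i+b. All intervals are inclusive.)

D must hold from j=1 onward; find where it first fails.
  j=1: holds
  j=2: holds
  j=3: holds
  j=4: fails
Holds on [1,3], so largest k = 2.

2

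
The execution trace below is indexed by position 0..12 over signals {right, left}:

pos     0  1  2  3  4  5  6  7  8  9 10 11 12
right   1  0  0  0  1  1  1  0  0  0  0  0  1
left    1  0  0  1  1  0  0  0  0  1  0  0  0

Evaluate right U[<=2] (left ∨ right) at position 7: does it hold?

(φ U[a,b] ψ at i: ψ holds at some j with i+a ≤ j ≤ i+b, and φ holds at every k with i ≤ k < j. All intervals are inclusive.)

No

Need some j in [7,9] with (left ∨ right), and right at every k in [7,j-1].
  j=7: (left ∨ right) false.
  j=8: (left ∨ right) false.
  j=9: (left ∨ right) holds, but right fails at k=7 → not this j.
No j in the window works → until fails.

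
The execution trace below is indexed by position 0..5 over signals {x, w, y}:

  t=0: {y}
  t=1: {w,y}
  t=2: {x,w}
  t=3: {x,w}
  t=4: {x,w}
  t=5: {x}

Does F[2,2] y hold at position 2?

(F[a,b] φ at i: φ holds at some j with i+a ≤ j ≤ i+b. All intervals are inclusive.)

Check y at each j in [4,4]:
  j=4: false
No position in the window satisfies it → formula fails.

Does not hold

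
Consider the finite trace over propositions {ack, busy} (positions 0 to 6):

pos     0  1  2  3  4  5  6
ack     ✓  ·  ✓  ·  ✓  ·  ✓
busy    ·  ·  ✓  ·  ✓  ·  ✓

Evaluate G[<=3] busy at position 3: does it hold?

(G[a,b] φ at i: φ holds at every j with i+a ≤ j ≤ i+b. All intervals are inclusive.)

False

Check busy at every j in [3,6]:
  j=3: false
  j=4: true
  j=5: false
  j=6: true
Fails at j=3 → formula fails.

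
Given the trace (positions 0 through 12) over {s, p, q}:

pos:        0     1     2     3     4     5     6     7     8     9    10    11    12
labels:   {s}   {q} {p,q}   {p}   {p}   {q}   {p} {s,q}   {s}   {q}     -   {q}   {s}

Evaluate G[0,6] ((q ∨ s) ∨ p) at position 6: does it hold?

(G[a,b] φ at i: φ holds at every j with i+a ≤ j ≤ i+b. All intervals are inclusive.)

Does not hold

Check ((q ∨ s) ∨ p) at every j in [6,12]:
  j=6: true
  j=7: true
  j=8: true
  j=9: true
  j=10: false
  j=11: true
  j=12: true
Fails at j=10 → formula fails.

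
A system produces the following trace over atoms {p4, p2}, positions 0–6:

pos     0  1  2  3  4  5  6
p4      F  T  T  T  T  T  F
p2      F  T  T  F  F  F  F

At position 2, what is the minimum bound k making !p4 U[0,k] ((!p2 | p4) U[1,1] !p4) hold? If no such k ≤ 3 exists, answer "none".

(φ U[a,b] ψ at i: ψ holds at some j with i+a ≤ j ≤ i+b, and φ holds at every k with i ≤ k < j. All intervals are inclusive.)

none

Need earliest j ≥ 2 with ((!p2 | p4) U[1,1] !p4), and !p4 at every k in [2,j-1].
  j=2: rhs fails.
  j=3: rhs fails.
  j=4: rhs fails.
  j=5: rhs holds but lhs fails at k=2.
No witness within the range → none.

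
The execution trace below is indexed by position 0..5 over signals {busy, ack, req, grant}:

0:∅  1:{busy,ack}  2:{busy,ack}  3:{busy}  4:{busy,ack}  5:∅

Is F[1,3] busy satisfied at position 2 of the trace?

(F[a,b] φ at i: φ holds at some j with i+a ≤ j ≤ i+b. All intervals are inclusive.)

Check busy at each j in [3,5]:
  j=3: true
  j=4: true
  j=5: false
Found at j=3 → formula holds.

Holds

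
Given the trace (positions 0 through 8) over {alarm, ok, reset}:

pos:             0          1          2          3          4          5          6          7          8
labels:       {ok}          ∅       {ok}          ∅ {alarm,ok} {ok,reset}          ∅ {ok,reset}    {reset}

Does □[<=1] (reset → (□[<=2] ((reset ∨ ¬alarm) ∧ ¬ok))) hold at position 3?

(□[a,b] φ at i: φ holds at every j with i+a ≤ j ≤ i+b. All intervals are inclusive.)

Yes

Check (reset → (□[<=2] ((reset ∨ ¬alarm) ∧ ¬ok))) at every j in [3,4]:
  j=3: antecedent false → ✓
  j=4: antecedent false → ✓
All positions satisfy it → formula holds.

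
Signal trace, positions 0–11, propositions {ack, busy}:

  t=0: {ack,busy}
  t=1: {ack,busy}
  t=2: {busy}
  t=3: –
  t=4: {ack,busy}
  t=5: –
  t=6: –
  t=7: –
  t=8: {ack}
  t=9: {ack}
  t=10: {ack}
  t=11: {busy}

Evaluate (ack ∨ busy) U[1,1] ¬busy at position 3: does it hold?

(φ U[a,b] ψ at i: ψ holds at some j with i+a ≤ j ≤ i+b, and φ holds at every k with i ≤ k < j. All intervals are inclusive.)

Does not hold

Need some j in [4,4] with ¬busy, and (ack ∨ busy) at every k in [3,j-1].
  j=4: ¬busy false.
No j in the window works → until fails.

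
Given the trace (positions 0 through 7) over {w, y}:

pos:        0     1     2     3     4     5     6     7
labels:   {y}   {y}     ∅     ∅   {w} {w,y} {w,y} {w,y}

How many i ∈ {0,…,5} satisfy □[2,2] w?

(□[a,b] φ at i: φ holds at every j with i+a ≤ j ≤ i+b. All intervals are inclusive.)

Evaluate at each i in [0,5]:
  i=0: ✗ (fails at j=2)
  i=1: ✗ (fails at j=3)
  i=2: ✓ (all of [4,4])
  i=3: ✓ (all of [5,5])
  i=4: ✓ (all of [6,6])
  i=5: ✓ (all of [7,7])
Positions where it holds: {2, 3, 4, 5} → 4.

4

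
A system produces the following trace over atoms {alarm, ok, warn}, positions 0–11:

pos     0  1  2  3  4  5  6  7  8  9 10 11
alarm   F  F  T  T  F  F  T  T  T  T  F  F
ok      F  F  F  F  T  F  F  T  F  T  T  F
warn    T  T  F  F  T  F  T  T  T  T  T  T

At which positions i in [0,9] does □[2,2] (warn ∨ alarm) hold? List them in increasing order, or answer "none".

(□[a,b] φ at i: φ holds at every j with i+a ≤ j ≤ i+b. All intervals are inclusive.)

0, 1, 2, 4, 5, 6, 7, 8, 9

Evaluate at each i in [0,9]:
  i=0: ✓ (all of [2,2])
  i=1: ✓ (all of [3,3])
  i=2: ✓ (all of [4,4])
  i=3: ✗ (fails at j=5)
  i=4: ✓ (all of [6,6])
  i=5: ✓ (all of [7,7])
  i=6: ✓ (all of [8,8])
  i=7: ✓ (all of [9,9])
  i=8: ✓ (all of [10,10])
  i=9: ✓ (all of [11,11])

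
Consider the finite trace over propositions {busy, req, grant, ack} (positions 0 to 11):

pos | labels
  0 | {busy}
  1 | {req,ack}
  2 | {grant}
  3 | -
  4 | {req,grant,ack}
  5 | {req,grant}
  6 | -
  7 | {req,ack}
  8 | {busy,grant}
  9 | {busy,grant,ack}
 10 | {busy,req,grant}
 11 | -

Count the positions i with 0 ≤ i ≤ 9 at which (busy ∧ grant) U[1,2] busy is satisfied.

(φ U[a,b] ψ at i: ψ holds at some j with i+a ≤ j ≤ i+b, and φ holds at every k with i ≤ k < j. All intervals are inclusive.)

2

Evaluate at each i in [0,9]:
  i=0: ✗ (no rhs in [1,2])
  i=1: ✗ (no rhs in [2,3])
  i=2: ✗ (no rhs in [3,4])
  i=3: ✗ (no rhs in [4,5])
  i=4: ✗ (no rhs in [5,6])
  i=5: ✗ (no rhs in [6,7])
  i=6: ✗ (lhs fails at k=6 before rhs at j=8)
  i=7: ✗ (lhs fails at k=7 before rhs at j=8)
  i=8: ✓ (rhs at j=9; lhs holds on [8,8])
  i=9: ✓ (rhs at j=10; lhs holds on [9,9])
Positions where it holds: {8, 9} → 2.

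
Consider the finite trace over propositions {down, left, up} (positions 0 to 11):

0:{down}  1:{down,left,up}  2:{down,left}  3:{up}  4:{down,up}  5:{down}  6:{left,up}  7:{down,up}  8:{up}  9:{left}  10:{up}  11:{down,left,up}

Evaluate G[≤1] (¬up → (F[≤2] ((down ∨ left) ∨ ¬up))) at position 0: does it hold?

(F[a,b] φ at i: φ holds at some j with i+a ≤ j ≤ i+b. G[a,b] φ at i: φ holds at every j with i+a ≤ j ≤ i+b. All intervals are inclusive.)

Holds

Check (¬up → (F[≤2] ((down ∨ left) ∨ ¬up))) at every j in [0,1]:
  j=0: antecedent true; consequent holds (witness at 0) → ✓
  j=1: antecedent false → ✓
All positions satisfy it → formula holds.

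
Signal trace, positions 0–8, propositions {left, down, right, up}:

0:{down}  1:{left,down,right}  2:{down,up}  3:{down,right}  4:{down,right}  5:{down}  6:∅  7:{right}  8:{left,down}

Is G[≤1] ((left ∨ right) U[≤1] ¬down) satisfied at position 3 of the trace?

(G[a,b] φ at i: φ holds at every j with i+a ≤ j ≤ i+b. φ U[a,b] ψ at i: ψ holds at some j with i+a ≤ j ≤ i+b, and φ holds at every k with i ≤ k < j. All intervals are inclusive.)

False

Check ((left ∨ right) U[≤1] ¬down) at every j in [3,4]:
  j=3: fails
  j=4: fails
Fails at j=3 → formula fails.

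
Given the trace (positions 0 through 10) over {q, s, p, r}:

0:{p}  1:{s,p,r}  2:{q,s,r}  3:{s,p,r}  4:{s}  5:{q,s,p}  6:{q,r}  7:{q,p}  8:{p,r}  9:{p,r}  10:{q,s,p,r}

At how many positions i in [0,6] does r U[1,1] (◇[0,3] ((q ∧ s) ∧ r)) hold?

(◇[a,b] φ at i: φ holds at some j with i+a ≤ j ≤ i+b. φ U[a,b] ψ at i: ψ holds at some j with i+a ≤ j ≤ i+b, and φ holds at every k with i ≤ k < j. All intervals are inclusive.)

Evaluate at each i in [0,6]:
  i=0: ✗ (lhs fails at k=0 before rhs at j=1)
  i=1: ✓ (rhs at j=2; lhs holds on [1,1])
  i=2: ✗ (no rhs in [3,3])
  i=3: ✗ (no rhs in [4,4])
  i=4: ✗ (no rhs in [5,5])
  i=5: ✗ (no rhs in [6,6])
  i=6: ✓ (rhs at j=7; lhs holds on [6,6])
Positions where it holds: {1, 6} → 2.

2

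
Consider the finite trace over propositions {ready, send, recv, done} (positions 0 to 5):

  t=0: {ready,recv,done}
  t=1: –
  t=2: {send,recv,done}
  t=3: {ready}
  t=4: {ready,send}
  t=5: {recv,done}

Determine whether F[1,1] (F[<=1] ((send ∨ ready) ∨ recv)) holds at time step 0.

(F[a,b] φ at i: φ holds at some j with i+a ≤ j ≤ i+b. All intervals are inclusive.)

Check F[<=1] ((send ∨ ready) ∨ recv) at each j in [1,1]:
  j=1: holds (witness at 2)
Found at j=1 → formula holds.

Yes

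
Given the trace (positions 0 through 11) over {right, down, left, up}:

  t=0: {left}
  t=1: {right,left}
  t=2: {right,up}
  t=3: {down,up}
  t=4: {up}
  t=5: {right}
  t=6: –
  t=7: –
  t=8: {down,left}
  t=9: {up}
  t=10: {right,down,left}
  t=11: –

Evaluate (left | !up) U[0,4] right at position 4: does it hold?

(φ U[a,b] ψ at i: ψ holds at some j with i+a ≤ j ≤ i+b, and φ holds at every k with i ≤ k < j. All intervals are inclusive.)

Need some j in [4,8] with right, and (left | !up) at every k in [4,j-1].
  j=4: right false.
  j=5: right holds, but (left | !up) fails at k=4 → not this j.
  j=6: right false.
  j=7: right false.
  j=8: right false.
No j in the window works → until fails.

Does not hold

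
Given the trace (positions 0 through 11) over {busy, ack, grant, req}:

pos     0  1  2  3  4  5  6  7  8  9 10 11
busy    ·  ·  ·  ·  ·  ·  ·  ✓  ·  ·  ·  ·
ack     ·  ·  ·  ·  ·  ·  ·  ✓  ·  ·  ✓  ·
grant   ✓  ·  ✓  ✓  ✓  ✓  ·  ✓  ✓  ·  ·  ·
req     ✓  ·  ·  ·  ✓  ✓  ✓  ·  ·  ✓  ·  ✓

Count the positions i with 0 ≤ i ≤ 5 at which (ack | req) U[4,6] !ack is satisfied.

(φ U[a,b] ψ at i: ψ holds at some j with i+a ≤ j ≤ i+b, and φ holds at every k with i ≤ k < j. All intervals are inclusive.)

1

Evaluate at each i in [0,5]:
  i=0: ✗ (lhs fails at k=1 before rhs at j=4)
  i=1: ✗ (lhs fails at k=1 before rhs at j=5)
  i=2: ✗ (lhs fails at k=2 before rhs at j=6)
  i=3: ✗ (lhs fails at k=3 before rhs at j=8)
  i=4: ✓ (rhs at j=8; lhs holds on [4,7])
  i=5: ✗ (lhs fails at k=8 before rhs at j=9)
Positions where it holds: {4} → 1.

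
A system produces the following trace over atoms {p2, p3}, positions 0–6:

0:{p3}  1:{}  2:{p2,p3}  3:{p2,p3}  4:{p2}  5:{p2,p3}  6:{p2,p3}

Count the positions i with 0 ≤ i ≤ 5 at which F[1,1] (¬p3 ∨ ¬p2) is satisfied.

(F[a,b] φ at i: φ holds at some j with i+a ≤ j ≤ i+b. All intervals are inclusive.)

2

Evaluate at each i in [0,5]:
  i=0: ✓ (witness j=1)
  i=1: ✗ (none in [2,2])
  i=2: ✗ (none in [3,3])
  i=3: ✓ (witness j=4)
  i=4: ✗ (none in [5,5])
  i=5: ✗ (none in [6,6])
Positions where it holds: {0, 3} → 2.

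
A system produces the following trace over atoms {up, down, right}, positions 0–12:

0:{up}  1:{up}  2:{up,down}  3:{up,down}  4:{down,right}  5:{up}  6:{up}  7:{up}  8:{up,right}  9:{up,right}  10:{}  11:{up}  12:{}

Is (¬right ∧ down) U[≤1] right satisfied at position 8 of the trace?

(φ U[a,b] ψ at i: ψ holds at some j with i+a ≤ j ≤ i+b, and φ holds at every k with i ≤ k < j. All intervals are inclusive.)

Need some j in [8,9] with right, and (¬right ∧ down) at every k in [8,j-1].
  j=8: right holds; no prefix to check → satisfied.

True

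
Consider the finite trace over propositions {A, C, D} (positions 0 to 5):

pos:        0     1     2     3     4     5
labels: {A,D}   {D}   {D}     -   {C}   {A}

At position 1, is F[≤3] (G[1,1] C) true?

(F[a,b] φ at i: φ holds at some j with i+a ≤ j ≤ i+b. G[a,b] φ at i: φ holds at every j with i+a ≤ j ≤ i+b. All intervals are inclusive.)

Check G[1,1] C at each j in [1,4]:
  j=1: fails at 2
  j=2: fails at 3
  j=3: holds on [4,4]
  j=4: fails at 5
Found at j=3 → formula holds.

Yes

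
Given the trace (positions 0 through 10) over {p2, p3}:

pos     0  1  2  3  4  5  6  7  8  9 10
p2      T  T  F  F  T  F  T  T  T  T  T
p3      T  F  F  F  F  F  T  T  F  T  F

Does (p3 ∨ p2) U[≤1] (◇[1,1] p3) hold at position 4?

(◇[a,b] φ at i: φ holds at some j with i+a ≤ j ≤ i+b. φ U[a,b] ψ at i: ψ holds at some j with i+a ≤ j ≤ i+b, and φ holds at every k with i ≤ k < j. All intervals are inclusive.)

Need some j in [4,5] with ◇[1,1] p3, and (p3 ∨ p2) at every k in [4,j-1].
  j=4: ◇[1,1] p3 — fails (none in [5,5]).
  j=5: ◇[1,1] p3 holds; (p3 ∨ p2) holds at every k in [4,4] → satisfied.

Holds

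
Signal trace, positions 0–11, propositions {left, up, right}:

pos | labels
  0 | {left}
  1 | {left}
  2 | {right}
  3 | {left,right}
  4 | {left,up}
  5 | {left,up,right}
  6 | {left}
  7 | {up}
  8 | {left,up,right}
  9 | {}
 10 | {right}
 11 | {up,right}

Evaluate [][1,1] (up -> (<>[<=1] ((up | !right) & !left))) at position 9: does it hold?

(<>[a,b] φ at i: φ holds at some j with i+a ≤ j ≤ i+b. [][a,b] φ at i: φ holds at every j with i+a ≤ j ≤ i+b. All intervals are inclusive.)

Check (up -> (<>[<=1] ((up | !right) & !left))) at every j in [10,10]:
  j=10: antecedent false → ✓
All positions satisfy it → formula holds.

True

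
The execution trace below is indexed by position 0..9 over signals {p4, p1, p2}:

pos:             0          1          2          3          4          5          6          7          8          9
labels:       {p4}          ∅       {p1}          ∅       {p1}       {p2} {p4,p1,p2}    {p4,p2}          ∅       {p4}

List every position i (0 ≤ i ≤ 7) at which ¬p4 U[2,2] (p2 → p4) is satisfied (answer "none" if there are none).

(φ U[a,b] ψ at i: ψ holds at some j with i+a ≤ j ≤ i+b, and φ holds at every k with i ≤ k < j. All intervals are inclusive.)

Evaluate at each i in [0,7]:
  i=0: ✗ (lhs fails at k=0 before rhs at j=2)
  i=1: ✓ (rhs at j=3; lhs holds on [1,2])
  i=2: ✓ (rhs at j=4; lhs holds on [2,3])
  i=3: ✗ (no rhs in [5,5])
  i=4: ✓ (rhs at j=6; lhs holds on [4,5])
  i=5: ✗ (lhs fails at k=6 before rhs at j=7)
  i=6: ✗ (lhs fails at k=6 before rhs at j=8)
  i=7: ✗ (lhs fails at k=7 before rhs at j=9)

1, 2, 4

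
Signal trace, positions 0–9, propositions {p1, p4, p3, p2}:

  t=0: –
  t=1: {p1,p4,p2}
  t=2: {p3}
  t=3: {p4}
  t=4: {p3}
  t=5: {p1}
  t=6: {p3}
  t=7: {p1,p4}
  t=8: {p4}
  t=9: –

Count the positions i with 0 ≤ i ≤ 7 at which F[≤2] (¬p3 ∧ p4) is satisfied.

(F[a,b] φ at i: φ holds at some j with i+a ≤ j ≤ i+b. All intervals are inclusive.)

7

Evaluate at each i in [0,7]:
  i=0: ✓ (witness j=1)
  i=1: ✓ (witness j=1)
  i=2: ✓ (witness j=3)
  i=3: ✓ (witness j=3)
  i=4: ✗ (none in [4,6])
  i=5: ✓ (witness j=7)
  i=6: ✓ (witness j=7)
  i=7: ✓ (witness j=7)
Positions where it holds: {0, 1, 2, 3, 5, 6, 7} → 7.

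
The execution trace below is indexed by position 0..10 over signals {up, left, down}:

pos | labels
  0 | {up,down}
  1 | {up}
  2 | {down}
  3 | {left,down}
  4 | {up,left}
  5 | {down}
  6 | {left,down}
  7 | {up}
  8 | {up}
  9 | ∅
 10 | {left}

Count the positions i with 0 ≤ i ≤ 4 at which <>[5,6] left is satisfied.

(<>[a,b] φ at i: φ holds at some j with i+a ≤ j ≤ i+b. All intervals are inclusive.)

3

Evaluate at each i in [0,4]:
  i=0: ✓ (witness j=6)
  i=1: ✓ (witness j=6)
  i=2: ✗ (none in [7,8])
  i=3: ✗ (none in [8,9])
  i=4: ✓ (witness j=10)
Positions where it holds: {0, 1, 4} → 3.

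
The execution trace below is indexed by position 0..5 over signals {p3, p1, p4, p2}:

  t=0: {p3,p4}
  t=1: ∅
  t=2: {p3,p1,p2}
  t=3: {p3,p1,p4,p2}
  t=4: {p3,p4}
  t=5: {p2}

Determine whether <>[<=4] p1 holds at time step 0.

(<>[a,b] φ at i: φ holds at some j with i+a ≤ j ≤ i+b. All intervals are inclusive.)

Check p1 at each j in [0,4]:
  j=0: false
  j=1: false
  j=2: true
  j=3: true
  j=4: false
Found at j=2 → formula holds.

Holds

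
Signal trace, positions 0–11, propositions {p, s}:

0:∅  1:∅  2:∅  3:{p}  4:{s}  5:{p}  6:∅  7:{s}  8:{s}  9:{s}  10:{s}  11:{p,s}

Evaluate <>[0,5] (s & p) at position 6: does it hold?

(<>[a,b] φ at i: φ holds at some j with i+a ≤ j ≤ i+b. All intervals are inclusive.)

Yes

Check (s & p) at each j in [6,11]:
  j=6: false
  j=7: false
  j=8: false
  j=9: false
  j=10: false
  j=11: true
Found at j=11 → formula holds.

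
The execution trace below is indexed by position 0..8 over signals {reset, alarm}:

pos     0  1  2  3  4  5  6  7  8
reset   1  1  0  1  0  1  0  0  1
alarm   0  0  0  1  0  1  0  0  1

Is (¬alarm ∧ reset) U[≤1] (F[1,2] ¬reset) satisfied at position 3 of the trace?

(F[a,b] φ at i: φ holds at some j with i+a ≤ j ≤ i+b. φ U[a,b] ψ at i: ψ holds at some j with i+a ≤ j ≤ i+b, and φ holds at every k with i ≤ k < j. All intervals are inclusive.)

Need some j in [3,4] with F[1,2] ¬reset, and (¬alarm ∧ reset) at every k in [3,j-1].
  j=3: F[1,2] ¬reset holds; no prefix to check → satisfied.

Holds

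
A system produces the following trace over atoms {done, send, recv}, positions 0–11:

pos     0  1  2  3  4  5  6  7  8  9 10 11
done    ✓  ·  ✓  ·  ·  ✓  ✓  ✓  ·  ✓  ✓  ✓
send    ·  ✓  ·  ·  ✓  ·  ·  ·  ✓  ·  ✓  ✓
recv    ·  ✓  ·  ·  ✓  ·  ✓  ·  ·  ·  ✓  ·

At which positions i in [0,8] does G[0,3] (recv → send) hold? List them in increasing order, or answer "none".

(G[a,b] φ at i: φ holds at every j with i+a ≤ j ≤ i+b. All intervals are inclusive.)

Evaluate at each i in [0,8]:
  i=0: ✓ (all of [0,3])
  i=1: ✓ (all of [1,4])
  i=2: ✓ (all of [2,5])
  i=3: ✗ (fails at j=6)
  i=4: ✗ (fails at j=6)
  i=5: ✗ (fails at j=6)
  i=6: ✗ (fails at j=6)
  i=7: ✓ (all of [7,10])
  i=8: ✓ (all of [8,11])

0, 1, 2, 7, 8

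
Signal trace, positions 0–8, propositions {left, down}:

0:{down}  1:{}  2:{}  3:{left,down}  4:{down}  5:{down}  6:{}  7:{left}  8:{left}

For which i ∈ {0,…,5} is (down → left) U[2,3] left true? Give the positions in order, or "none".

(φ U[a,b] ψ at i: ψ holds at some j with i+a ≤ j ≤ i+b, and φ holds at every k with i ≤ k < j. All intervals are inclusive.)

1

Evaluate at each i in [0,5]:
  i=0: ✗ (lhs fails at k=0 before rhs at j=3)
  i=1: ✓ (rhs at j=3; lhs holds on [1,2])
  i=2: ✗ (no rhs in [4,5])
  i=3: ✗ (no rhs in [5,6])
  i=4: ✗ (lhs fails at k=4 before rhs at j=7)
  i=5: ✗ (lhs fails at k=5 before rhs at j=7)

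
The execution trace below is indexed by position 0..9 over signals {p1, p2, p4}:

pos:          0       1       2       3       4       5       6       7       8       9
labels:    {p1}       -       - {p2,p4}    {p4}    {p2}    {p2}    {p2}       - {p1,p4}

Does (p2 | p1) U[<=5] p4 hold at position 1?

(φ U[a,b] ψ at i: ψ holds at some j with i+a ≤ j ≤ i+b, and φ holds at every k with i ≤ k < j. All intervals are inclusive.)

No

Need some j in [1,6] with p4, and (p2 | p1) at every k in [1,j-1].
  j=1: p4 false.
  j=2: p4 false.
  j=3: p4 holds, but (p2 | p1) fails at k=1 → not this j.
  j=4: p4 holds, but (p2 | p1) fails at k=1 → not this j.
  j=5: p4 false.
  j=6: p4 false.
No j in the window works → until fails.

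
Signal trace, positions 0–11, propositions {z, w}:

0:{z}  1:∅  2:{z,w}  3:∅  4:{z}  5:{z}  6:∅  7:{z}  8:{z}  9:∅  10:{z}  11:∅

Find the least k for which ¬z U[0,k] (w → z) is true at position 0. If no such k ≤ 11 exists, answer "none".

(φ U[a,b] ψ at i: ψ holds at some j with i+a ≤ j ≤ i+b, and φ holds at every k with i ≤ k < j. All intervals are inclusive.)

0

Need earliest j ≥ 0 with (w → z), and ¬z at every k in [0,j-1].
  j=0: rhs holds (empty prefix). k = 0.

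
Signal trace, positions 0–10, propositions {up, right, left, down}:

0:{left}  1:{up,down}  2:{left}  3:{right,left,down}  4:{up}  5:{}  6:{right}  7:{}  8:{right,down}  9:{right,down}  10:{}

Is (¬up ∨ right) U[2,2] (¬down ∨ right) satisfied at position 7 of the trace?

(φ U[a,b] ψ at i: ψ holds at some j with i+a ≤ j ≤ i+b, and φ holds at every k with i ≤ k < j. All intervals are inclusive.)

Yes

Need some j in [9,9] with (¬down ∨ right), and (¬up ∨ right) at every k in [7,j-1].
  j=9: (¬down ∨ right) holds; (¬up ∨ right) holds at every k in [7,8] → satisfied.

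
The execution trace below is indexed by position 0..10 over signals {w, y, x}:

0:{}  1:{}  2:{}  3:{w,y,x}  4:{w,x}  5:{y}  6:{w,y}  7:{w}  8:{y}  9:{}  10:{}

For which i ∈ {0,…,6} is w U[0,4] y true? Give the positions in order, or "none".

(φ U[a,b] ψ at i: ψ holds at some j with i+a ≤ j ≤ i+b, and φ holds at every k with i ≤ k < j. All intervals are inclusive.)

3, 4, 5, 6

Evaluate at each i in [0,6]:
  i=0: ✗ (lhs fails at k=0 before rhs at j=3)
  i=1: ✗ (lhs fails at k=1 before rhs at j=3)
  i=2: ✗ (lhs fails at k=2 before rhs at j=3)
  i=3: ✓ (rhs at j=3)
  i=4: ✓ (rhs at j=5; lhs holds on [4,4])
  i=5: ✓ (rhs at j=5)
  i=6: ✓ (rhs at j=6)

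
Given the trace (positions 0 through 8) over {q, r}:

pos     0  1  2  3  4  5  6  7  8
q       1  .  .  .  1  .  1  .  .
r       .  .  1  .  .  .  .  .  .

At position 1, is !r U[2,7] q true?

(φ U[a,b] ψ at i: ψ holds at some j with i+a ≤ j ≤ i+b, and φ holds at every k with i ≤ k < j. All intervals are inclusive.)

False

Need some j in [3,8] with q, and !r at every k in [1,j-1].
  j=3: q false.
  j=4: q holds, but !r fails at k=2 → not this j.
  j=5: q false.
  j=6: q holds, but !r fails at k=2 → not this j.
  j=7: q false.
  j=8: q false.
No j in the window works → until fails.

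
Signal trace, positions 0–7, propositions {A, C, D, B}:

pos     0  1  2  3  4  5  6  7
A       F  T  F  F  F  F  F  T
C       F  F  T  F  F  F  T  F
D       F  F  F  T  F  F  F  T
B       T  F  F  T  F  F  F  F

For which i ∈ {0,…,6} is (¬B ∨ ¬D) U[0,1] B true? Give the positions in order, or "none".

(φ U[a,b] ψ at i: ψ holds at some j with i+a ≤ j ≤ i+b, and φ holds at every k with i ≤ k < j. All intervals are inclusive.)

0, 2, 3

Evaluate at each i in [0,6]:
  i=0: ✓ (rhs at j=0)
  i=1: ✗ (no rhs in [1,2])
  i=2: ✓ (rhs at j=3; lhs holds on [2,2])
  i=3: ✓ (rhs at j=3)
  i=4: ✗ (no rhs in [4,5])
  i=5: ✗ (no rhs in [5,6])
  i=6: ✗ (no rhs in [6,7])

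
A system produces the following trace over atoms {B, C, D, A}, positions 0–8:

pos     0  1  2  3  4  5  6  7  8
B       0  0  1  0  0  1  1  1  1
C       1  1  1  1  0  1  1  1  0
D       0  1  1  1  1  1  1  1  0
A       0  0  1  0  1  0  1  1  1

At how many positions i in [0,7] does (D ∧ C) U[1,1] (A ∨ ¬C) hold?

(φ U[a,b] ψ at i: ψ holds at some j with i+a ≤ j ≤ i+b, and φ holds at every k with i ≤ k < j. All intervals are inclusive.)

5

Evaluate at each i in [0,7]:
  i=0: ✗ (no rhs in [1,1])
  i=1: ✓ (rhs at j=2; lhs holds on [1,1])
  i=2: ✗ (no rhs in [3,3])
  i=3: ✓ (rhs at j=4; lhs holds on [3,3])
  i=4: ✗ (no rhs in [5,5])
  i=5: ✓ (rhs at j=6; lhs holds on [5,5])
  i=6: ✓ (rhs at j=7; lhs holds on [6,6])
  i=7: ✓ (rhs at j=8; lhs holds on [7,7])
Positions where it holds: {1, 3, 5, 6, 7} → 5.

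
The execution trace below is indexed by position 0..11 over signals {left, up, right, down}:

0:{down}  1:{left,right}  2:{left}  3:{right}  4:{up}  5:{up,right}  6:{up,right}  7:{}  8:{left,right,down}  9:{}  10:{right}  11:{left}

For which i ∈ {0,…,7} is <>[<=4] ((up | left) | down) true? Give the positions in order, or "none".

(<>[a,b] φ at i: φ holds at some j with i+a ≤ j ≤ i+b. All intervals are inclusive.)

Evaluate at each i in [0,7]:
  i=0: ✓ (witness j=0)
  i=1: ✓ (witness j=1)
  i=2: ✓ (witness j=2)
  i=3: ✓ (witness j=4)
  i=4: ✓ (witness j=4)
  i=5: ✓ (witness j=5)
  i=6: ✓ (witness j=6)
  i=7: ✓ (witness j=8)

0, 1, 2, 3, 4, 5, 6, 7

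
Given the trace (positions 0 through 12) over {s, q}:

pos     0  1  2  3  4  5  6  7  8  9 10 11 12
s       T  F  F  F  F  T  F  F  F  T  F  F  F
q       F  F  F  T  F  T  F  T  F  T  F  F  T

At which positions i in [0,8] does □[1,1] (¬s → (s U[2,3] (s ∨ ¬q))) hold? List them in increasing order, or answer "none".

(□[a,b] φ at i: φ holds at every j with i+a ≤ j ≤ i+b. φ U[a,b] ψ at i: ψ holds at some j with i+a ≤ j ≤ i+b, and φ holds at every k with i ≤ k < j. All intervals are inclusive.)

4, 8

Evaluate at each i in [0,8]:
  i=0: ✗ (fails at j=1)
  i=1: ✗ (fails at j=2)
  i=2: ✗ (fails at j=3)
  i=3: ✗ (fails at j=4)
  i=4: ✓ (all of [5,5])
  i=5: ✗ (fails at j=6)
  i=6: ✗ (fails at j=7)
  i=7: ✗ (fails at j=8)
  i=8: ✓ (all of [9,9])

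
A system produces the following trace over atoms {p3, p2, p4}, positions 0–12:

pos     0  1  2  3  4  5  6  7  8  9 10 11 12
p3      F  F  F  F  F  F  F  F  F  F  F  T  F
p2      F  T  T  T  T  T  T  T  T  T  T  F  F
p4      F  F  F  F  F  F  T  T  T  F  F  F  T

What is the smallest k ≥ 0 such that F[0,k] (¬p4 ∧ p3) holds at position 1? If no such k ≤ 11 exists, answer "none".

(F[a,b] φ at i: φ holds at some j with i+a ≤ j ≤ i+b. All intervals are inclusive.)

10

Scan j = 1,2,… for (¬p4 ∧ p3):
  j=1: fails
  j=2: fails
  j=3: fails
  j=4: fails
  j=5: fails
  j=6: fails
  j=7: fails
  j=8: fails
  j=9: fails
  j=10: fails
  j=11: holds
First hit at j=11, so smallest k = 11-1 = 10.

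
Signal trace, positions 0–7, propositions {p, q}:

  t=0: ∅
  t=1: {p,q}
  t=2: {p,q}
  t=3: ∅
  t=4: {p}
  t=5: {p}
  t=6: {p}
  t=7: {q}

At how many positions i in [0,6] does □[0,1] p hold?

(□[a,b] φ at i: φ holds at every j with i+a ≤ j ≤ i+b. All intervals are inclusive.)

Evaluate at each i in [0,6]:
  i=0: ✗ (fails at j=0)
  i=1: ✓ (all of [1,2])
  i=2: ✗ (fails at j=3)
  i=3: ✗ (fails at j=3)
  i=4: ✓ (all of [4,5])
  i=5: ✓ (all of [5,6])
  i=6: ✗ (fails at j=7)
Positions where it holds: {1, 4, 5} → 3.

3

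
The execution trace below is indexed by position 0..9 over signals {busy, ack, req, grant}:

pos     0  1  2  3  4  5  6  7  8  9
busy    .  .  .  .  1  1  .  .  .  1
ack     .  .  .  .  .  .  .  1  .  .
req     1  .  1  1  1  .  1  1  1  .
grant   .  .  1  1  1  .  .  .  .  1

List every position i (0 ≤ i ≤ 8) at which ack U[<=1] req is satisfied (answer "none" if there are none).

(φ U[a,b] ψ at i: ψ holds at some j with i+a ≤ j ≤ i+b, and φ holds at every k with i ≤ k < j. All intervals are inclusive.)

Evaluate at each i in [0,8]:
  i=0: ✓ (rhs at j=0)
  i=1: ✗ (lhs fails at k=1 before rhs at j=2)
  i=2: ✓ (rhs at j=2)
  i=3: ✓ (rhs at j=3)
  i=4: ✓ (rhs at j=4)
  i=5: ✗ (lhs fails at k=5 before rhs at j=6)
  i=6: ✓ (rhs at j=6)
  i=7: ✓ (rhs at j=7)
  i=8: ✓ (rhs at j=8)

0, 2, 3, 4, 6, 7, 8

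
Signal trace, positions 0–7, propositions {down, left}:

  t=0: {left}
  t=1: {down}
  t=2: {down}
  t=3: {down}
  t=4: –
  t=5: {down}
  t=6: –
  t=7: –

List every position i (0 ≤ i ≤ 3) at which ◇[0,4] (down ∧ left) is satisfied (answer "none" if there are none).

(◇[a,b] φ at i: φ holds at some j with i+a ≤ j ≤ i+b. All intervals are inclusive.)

none

Evaluate at each i in [0,3]:
  i=0: ✗ (none in [0,4])
  i=1: ✗ (none in [1,5])
  i=2: ✗ (none in [2,6])
  i=3: ✗ (none in [3,7])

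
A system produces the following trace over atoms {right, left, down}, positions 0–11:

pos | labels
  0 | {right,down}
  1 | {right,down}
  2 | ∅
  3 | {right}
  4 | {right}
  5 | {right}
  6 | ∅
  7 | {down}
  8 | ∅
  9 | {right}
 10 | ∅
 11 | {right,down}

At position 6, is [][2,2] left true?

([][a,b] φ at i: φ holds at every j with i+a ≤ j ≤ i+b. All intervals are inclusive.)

Check left at every j in [8,8]:
  j=8: false
Fails at j=8 → formula fails.

False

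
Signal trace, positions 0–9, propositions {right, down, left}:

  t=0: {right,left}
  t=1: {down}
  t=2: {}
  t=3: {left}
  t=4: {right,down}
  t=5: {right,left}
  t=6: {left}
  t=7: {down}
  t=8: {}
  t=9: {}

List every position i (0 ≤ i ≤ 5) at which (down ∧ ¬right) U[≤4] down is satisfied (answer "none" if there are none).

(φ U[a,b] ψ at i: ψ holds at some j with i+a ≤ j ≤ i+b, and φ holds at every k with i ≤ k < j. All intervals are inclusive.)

1, 4

Evaluate at each i in [0,5]:
  i=0: ✗ (lhs fails at k=0 before rhs at j=1)
  i=1: ✓ (rhs at j=1)
  i=2: ✗ (lhs fails at k=2 before rhs at j=4)
  i=3: ✗ (lhs fails at k=3 before rhs at j=4)
  i=4: ✓ (rhs at j=4)
  i=5: ✗ (lhs fails at k=5 before rhs at j=7)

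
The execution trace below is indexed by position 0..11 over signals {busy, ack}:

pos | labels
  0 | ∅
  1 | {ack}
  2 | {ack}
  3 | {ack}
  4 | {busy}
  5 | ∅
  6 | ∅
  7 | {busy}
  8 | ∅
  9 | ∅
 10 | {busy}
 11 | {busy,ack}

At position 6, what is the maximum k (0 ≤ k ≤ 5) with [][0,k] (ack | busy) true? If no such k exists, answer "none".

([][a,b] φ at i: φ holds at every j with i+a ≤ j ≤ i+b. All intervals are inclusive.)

(ack | busy) must hold from j=6 onward; find where it first fails.
  j=6: fails → no k works.

none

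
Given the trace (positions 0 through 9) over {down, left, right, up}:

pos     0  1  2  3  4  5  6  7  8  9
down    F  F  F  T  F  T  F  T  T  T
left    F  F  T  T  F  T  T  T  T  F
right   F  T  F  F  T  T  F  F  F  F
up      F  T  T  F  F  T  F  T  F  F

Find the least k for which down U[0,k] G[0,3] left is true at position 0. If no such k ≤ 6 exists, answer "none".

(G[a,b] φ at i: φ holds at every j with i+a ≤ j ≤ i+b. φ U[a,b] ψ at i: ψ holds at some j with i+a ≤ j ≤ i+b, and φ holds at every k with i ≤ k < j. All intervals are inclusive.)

none

Need earliest j ≥ 0 with G[0,3] left, and down at every k in [0,j-1].
  j=0: rhs fails.
  j=1: rhs fails.
  j=2: rhs fails.
  j=3: rhs fails.
  j=4: rhs fails.
  j=5: rhs holds but lhs fails at k=0.
  j=6: rhs fails.
No witness within the range → none.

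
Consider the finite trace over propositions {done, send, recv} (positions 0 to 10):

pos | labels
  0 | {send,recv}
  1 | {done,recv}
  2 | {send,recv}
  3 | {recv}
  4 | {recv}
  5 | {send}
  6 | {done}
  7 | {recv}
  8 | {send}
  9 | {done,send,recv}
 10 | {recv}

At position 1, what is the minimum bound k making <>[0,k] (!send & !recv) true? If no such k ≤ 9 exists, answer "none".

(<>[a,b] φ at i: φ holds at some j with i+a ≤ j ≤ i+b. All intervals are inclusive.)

Scan j = 1,2,… for (!send & !recv):
  j=1: fails
  j=2: fails
  j=3: fails
  j=4: fails
  j=5: fails
  j=6: holds
First hit at j=6, so smallest k = 6-1 = 5.

5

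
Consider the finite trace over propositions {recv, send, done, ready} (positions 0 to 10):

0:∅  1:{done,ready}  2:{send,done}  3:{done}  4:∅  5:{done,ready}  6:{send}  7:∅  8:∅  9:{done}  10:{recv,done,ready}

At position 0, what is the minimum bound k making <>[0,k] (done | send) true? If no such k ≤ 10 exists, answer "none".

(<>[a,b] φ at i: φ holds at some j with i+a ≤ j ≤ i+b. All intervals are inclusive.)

1

Scan j = 0,1,… for (done | send):
  j=0: fails
  j=1: holds
First hit at j=1, so smallest k = 1-0 = 1.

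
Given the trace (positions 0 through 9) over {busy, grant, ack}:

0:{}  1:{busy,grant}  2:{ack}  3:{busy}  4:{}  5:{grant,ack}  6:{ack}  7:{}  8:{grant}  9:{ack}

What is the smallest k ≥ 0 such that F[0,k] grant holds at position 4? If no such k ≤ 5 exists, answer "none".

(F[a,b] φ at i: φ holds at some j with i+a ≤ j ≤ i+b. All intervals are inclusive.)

Scan j = 4,5,… for grant:
  j=4: fails
  j=5: holds
First hit at j=5, so smallest k = 5-4 = 1.

1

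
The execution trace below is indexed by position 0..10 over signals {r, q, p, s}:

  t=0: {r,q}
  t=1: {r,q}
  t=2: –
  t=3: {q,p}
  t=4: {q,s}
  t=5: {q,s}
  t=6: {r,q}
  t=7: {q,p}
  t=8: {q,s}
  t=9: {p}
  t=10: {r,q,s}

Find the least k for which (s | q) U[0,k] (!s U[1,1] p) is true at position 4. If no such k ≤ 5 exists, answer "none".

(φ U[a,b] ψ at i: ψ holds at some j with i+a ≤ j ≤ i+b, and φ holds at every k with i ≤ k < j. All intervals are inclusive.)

Need earliest j ≥ 4 with (!s U[1,1] p), and (s | q) at every k in [4,j-1].
  j=4: rhs fails.
  j=5: rhs fails.
  j=6: rhs holds; lhs holds on [4,5]. k = 2.

2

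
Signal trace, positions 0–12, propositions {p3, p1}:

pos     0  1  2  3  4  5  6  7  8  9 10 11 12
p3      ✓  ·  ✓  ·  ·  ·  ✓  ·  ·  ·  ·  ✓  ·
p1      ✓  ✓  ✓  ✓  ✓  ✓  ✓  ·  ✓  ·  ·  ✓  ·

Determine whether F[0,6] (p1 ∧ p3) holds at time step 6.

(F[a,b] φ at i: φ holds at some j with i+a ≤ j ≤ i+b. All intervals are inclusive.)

Yes

Check (p1 ∧ p3) at each j in [6,12]:
  j=6: true
  j=7: false
  j=8: false
  j=9: false
  j=10: false
  j=11: true
  j=12: false
Found at j=6 → formula holds.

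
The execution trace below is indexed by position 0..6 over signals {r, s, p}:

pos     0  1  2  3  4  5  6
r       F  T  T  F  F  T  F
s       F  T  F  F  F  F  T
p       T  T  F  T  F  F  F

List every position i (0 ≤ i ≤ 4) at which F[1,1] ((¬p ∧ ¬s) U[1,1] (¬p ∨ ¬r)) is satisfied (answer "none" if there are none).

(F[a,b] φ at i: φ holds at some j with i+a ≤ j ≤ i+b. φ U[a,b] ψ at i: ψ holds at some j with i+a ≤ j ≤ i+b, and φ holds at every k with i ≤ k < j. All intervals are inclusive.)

1, 3, 4

Evaluate at each i in [0,4]:
  i=0: ✗ (none in [1,1])
  i=1: ✓ (witness j=2)
  i=2: ✗ (none in [3,3])
  i=3: ✓ (witness j=4)
  i=4: ✓ (witness j=5)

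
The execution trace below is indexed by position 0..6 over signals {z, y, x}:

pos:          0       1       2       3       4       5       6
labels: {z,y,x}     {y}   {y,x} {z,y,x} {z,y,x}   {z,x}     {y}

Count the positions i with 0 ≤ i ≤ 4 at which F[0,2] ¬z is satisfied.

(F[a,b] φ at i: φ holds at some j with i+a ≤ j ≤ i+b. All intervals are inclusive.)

Evaluate at each i in [0,4]:
  i=0: ✓ (witness j=1)
  i=1: ✓ (witness j=1)
  i=2: ✓ (witness j=2)
  i=3: ✗ (none in [3,5])
  i=4: ✓ (witness j=6)
Positions where it holds: {0, 1, 2, 4} → 4.

4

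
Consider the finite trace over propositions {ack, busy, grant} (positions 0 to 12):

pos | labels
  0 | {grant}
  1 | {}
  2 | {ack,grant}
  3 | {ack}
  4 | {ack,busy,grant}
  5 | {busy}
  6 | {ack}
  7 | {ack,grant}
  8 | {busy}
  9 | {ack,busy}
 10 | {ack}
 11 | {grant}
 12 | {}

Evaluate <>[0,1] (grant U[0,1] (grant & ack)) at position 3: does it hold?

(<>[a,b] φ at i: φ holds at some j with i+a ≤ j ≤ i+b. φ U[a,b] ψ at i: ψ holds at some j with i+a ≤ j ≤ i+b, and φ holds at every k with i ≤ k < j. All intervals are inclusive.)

Holds

Check (grant U[0,1] (grant & ack)) at each j in [3,4]:
  j=3: fails
  j=4: holds
Found at j=4 → formula holds.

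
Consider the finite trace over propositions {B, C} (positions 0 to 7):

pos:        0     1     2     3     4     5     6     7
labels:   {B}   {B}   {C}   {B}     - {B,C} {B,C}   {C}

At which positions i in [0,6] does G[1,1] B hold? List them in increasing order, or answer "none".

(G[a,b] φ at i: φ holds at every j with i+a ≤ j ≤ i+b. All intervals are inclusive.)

0, 2, 4, 5

Evaluate at each i in [0,6]:
  i=0: ✓ (all of [1,1])
  i=1: ✗ (fails at j=2)
  i=2: ✓ (all of [3,3])
  i=3: ✗ (fails at j=4)
  i=4: ✓ (all of [5,5])
  i=5: ✓ (all of [6,6])
  i=6: ✗ (fails at j=7)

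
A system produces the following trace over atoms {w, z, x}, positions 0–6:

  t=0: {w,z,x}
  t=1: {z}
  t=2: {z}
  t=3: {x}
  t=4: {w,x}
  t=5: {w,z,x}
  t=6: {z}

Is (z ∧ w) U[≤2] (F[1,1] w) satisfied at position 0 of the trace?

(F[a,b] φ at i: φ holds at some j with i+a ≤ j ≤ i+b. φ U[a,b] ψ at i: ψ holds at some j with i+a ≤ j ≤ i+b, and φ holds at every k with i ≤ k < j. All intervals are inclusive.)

Need some j in [0,2] with F[1,1] w, and (z ∧ w) at every k in [0,j-1].
  j=0: F[1,1] w — fails (none in [1,1]).
  j=1: F[1,1] w — fails (none in [2,2]).
  j=2: F[1,1] w — fails (none in [3,3]).
No j in the window works → until fails.

No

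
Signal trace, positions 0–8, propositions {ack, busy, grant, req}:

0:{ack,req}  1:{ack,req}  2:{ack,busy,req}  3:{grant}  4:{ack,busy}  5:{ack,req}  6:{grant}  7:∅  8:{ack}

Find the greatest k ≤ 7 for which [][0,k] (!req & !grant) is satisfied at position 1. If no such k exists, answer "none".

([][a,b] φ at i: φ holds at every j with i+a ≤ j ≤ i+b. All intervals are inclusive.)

(!req & !grant) must hold from j=1 onward; find where it first fails.
  j=1: fails → no k works.

none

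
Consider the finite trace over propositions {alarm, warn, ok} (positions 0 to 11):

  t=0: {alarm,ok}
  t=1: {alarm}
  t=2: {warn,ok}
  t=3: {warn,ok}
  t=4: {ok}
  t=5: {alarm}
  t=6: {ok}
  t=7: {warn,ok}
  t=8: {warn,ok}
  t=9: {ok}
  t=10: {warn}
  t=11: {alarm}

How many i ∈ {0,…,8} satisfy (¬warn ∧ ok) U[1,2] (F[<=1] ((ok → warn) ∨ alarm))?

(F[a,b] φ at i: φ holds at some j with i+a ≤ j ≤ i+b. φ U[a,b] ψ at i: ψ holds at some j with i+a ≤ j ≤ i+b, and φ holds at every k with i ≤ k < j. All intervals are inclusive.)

3

Evaluate at each i in [0,8]:
  i=0: ✓ (rhs at j=1; lhs holds on [0,0])
  i=1: ✗ (lhs fails at k=1 before rhs at j=2)
  i=2: ✗ (lhs fails at k=2 before rhs at j=3)
  i=3: ✗ (lhs fails at k=3 before rhs at j=4)
  i=4: ✓ (rhs at j=5; lhs holds on [4,4])
  i=5: ✗ (lhs fails at k=5 before rhs at j=6)
  i=6: ✓ (rhs at j=7; lhs holds on [6,6])
  i=7: ✗ (lhs fails at k=7 before rhs at j=8)
  i=8: ✗ (lhs fails at k=8 before rhs at j=9)
Positions where it holds: {0, 4, 6} → 3.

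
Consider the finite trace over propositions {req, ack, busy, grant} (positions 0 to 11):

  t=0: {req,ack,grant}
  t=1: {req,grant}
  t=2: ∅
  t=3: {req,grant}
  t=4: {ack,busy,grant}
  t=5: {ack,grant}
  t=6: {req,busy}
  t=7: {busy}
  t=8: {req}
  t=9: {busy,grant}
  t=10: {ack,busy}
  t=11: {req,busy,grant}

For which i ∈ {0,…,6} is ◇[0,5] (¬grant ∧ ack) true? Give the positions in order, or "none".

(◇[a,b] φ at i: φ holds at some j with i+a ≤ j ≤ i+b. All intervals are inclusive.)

5, 6

Evaluate at each i in [0,6]:
  i=0: ✗ (none in [0,5])
  i=1: ✗ (none in [1,6])
  i=2: ✗ (none in [2,7])
  i=3: ✗ (none in [3,8])
  i=4: ✗ (none in [4,9])
  i=5: ✓ (witness j=10)
  i=6: ✓ (witness j=10)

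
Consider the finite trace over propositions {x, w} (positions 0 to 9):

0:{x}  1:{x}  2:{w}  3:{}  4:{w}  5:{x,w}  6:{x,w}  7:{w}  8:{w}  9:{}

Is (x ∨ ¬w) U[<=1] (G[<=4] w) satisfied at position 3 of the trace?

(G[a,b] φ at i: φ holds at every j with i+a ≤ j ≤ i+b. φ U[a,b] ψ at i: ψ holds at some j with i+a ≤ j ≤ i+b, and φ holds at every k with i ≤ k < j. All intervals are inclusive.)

Need some j in [3,4] with G[<=4] w, and (x ∨ ¬w) at every k in [3,j-1].
  j=3: G[<=4] w — fails at 3.
  j=4: G[<=4] w holds; (x ∨ ¬w) holds at every k in [3,3] → satisfied.

Yes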